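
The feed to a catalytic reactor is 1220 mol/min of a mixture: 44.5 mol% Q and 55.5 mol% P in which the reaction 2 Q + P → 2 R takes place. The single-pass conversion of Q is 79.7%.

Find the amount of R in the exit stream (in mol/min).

433 mol/min

Q reacted = 0.797 × 542.9 = 432.7 mol/min; ν_Q = −2, so ξ = 432.7/2 = 216.3 mol/min.
Outlet amounts (n = n₀ + ν ξ):
  Q: 542.9 − 2(216.3) = 110.2
  P: 677.1 − 1(216.3) = 460.8
  R: 0 + 2(216.3) = 432.7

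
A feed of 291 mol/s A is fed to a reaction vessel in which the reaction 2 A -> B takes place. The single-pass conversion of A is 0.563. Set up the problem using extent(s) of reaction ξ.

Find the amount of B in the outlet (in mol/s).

81.9 mol/s

A reacted = 0.563 × 291 = 163.8 mol/s; ν_A = −2, so ξ = 163.8/2 = 81.92 mol/s.
Outlet amounts (n = n₀ + ν ξ):
  A: 291 − 2(81.92) = 127.2
  B: 0 + 1(81.92) = 81.92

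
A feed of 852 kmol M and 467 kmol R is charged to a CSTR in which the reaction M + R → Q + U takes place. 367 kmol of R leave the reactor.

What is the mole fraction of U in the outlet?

0.0758

For R: n = n₀ − 1ξ → 367 = 467 − 1ξ, giving ξ = 100 kmol.
Outlet amounts (n = n₀ + ν ξ):
  M: 852 − 1(100) = 752
  R: 467 − 1(100) = 367
  Q: 0 + 1(100) = 100
  U: 0 + 1(100) = 100
Total out = 1319 kmol; y_U = 100 / 1319 = 0.07582.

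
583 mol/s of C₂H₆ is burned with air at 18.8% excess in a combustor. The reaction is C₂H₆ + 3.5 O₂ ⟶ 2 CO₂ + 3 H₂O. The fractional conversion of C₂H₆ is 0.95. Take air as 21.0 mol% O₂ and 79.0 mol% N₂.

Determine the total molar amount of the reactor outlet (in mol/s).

12400 mol/s

Stoichiometric O₂ = 3.5 × 583 = 2040 mol/s; O₂ fed = 2040 × 1.188 = 2424 mol/s.
N₂ fed = 2424 × 79/21 = 9119 mol/s.
Fuel reacted = 0.95 × 583 → ξ = 553.9 mol/s.
Outlet (n = n₀ + ν ξ):
  C₂H₆: 583 − 1(553.9) = 29.15
  O₂: 2424 − 3.5(553.9) = 485.6
  N₂: 9119 (inert)
  CO₂: 0 + 2(553.9) = 1108
  H₂O: 0 + 3(553.9) = 1662
Total out = 29.15 + 485.6 + 9119 + 1108 + 1662 = 12400 mol/s.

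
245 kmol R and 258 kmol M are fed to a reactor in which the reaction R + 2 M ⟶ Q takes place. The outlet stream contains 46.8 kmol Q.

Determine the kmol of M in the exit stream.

For Q: n = n₀ + 1ξ → 46.8 = 0 + 1ξ, giving ξ = 46.8 kmol.
Outlet amounts (n = n₀ + ν ξ):
  R: 245 − 1(46.8) = 198.2
  M: 258 − 2(46.8) = 164.4
  Q: 0 + 1(46.8) = 46.8

164 kmol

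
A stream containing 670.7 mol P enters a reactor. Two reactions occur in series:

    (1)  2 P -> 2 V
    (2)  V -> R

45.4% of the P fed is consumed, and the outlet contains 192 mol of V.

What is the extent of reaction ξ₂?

Conversion of P: P consumed = 2ξ₁ = 0.454 × 670.7 → ξ₁ = 152.2 mol.
V balance: n_V = 0 + 2ξ₁ − 1ξ₂ = 192 → ξ₂ = (2·152.2 − 192)/1 = 112.5 mol.
Outlet amounts (n = n₀ + Σ ν·ξ):
  P: 670.7 − 2(152.2) = 366.2
  V: 0 + 2(152.2) − 1(112.5) = 192
  R: 0 + 1(112.5) = 112.5

ξ₂ = 112 mol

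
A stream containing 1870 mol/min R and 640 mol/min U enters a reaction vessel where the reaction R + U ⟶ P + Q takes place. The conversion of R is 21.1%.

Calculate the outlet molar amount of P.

395 mol/min

R reacted = 0.211 × 1870 = 394.6 mol/min; ν_R = −1, so ξ = 394.6/1 = 394.6 mol/min.
Outlet amounts (n = n₀ + ν ξ):
  R: 1870 − 1(394.6) = 1475
  U: 640 − 1(394.6) = 245.4
  P: 0 + 1(394.6) = 394.6
  Q: 0 + 1(394.6) = 394.6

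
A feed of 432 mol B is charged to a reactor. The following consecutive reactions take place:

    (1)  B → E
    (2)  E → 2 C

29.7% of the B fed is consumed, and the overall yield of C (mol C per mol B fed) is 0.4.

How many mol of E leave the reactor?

Conversion of B: B consumed = 1ξ₁ = 0.297 × 432 → ξ₁ = 128.3 mol.
Yield of C: 2ξ₂ / 432 = 0.4 → ξ₂ = 86.4 mol.
Outlet amounts (n = n₀ + Σ ν·ξ):
  B: 432 − 1(128.3) = 303.7
  E: 0 + 1(128.3) − 1(86.4) = 41.9
  C: 0 + 2(86.4) = 172.8

41.9 mol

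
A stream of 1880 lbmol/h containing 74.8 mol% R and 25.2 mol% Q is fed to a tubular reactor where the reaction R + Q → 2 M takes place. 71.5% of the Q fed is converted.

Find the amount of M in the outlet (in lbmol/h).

677 lbmol/h

Q reacted = 0.715 × 473.8 = 338.7 lbmol/h; ν_Q = −1, so ξ = 338.7/1 = 338.7 lbmol/h.
Outlet amounts (n = n₀ + ν ξ):
  R: 1406 − 1(338.7) = 1068
  Q: 473.8 − 1(338.7) = 135
  M: 0 + 2(338.7) = 677.5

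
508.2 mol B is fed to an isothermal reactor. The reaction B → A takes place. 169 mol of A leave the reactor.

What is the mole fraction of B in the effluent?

0.667

For A: n = n₀ + 1ξ → 169 = 0 + 1ξ, giving ξ = 169 mol.
Outlet amounts (n = n₀ + ν ξ):
  B: 508.2 − 1(169) = 339.2
  A: 0 + 1(169) = 169
Total out = 508.2 mol; y_B = 339.2 / 508.2 = 0.6675.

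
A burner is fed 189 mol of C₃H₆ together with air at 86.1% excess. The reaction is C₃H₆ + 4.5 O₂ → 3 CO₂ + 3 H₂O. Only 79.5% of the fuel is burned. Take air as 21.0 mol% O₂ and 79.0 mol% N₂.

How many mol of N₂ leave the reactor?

5950 mol

Stoichiometric O₂ = 4.5 × 189 = 850.5 mol; O₂ fed = 850.5 × 1.861 = 1583 mol.
N₂ fed = 1583 × 79/21 = 5954 mol.
Fuel reacted = 0.795 × 189 → ξ = 150.3 mol.
Outlet (n = n₀ + ν ξ):
  C₃H₆: 189 − 1(150.3) = 38.75
  O₂: 1583 − 4.5(150.3) = 906.6
  N₂: 5954 (inert)
  CO₂: 0 + 3(150.3) = 450.8
  H₂O: 0 + 3(150.3) = 450.8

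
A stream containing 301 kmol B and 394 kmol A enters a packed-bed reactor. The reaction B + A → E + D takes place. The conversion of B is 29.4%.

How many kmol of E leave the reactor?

88.5 kmol

B reacted = 0.294 × 301 = 88.49 kmol; ν_B = −1, so ξ = 88.49/1 = 88.49 kmol.
Outlet amounts (n = n₀ + ν ξ):
  B: 301 − 1(88.49) = 212.5
  A: 394 − 1(88.49) = 305.5
  E: 0 + 1(88.49) = 88.49
  D: 0 + 1(88.49) = 88.49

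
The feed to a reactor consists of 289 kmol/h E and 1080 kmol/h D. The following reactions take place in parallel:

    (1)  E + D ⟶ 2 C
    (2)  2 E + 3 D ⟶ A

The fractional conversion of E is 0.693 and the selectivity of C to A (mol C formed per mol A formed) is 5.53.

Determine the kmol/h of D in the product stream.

838 kmol/h

Conversion of E: E consumed = 0.693 × 289 = 200.3 kmol/h = 1ξ₁ + 2ξ₂.
Selectivity: 2ξ₁ / (1ξ₂) = 5.53 → ξ₁ = 2.765 ξ₂.
Substitute: (1·2.765 + 2) ξ₂ = 200.3 → ξ₂ = 42.03 kmol/h, ξ₁ = 116.2 kmol/h.
Outlet amounts (n = n₀ + Σ ν·ξ):
  E: 289 − 1(116.2) − 2(42.03) = 88.72
  D: 1080 − 1(116.2) − 3(42.03) = 837.7
  C: 0 + 2(116.2) = 232.4
  A: 0 + 1(42.03) = 42.03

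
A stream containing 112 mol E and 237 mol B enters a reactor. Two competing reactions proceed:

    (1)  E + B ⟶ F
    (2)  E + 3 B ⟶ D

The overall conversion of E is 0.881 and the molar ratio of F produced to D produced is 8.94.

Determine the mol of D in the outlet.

Conversion of E: E consumed = 0.881 × 112 = 98.67 mol = 1ξ₁ + 1ξ₂.
Selectivity: 1ξ₁ / (1ξ₂) = 8.94 → ξ₁ = 8.94 ξ₂.
Substitute: (1·8.94 + 1) ξ₂ = 98.67 → ξ₂ = 9.927 mol, ξ₁ = 88.75 mol.
Outlet amounts (n = n₀ + Σ ν·ξ):
  E: 112 − 1(88.75) − 1(9.927) = 13.33
  B: 237 − 1(88.75) − 3(9.927) = 118.5
  F: 0 + 1(88.75) = 88.75
  D: 0 + 1(9.927) = 9.927

9.93 mol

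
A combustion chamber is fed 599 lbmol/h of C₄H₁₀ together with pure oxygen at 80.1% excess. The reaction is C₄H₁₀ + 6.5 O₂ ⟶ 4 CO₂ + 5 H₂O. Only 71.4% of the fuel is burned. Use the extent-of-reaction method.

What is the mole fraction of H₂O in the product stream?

0.259

Stoichiometric O₂ = 6.5 × 599 = 3894 lbmol/h; O₂ fed = 3894 × 1.801 = 7012 lbmol/h.
Fuel reacted = 0.714 × 599 → ξ = 427.7 lbmol/h.
Outlet (n = n₀ + ν ξ):
  C₄H₁₀: 599 − 1(427.7) = 171.3
  O₂: 7012 − 6.5(427.7) = 4232
  CO₂: 0 + 4(427.7) = 1711
  H₂O: 0 + 5(427.7) = 2138
Total out = 8253 lbmol/h; y_H₂O = 2138 / 8253 = 0.2591.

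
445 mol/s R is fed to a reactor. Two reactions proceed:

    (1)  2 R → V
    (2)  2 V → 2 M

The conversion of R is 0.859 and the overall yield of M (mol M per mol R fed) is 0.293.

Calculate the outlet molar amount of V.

60.7 mol/s

Conversion of R: R consumed = 2ξ₁ = 0.859 × 445 → ξ₁ = 191.1 mol/s.
Yield of M: 2ξ₂ / 445 = 0.293 → ξ₂ = 65.19 mol/s.
Outlet amounts (n = n₀ + Σ ν·ξ):
  R: 445 − 2(191.1) = 62.75
  V: 0 + 1(191.1) − 2(65.19) = 60.74
  M: 0 + 2(65.19) = 130.4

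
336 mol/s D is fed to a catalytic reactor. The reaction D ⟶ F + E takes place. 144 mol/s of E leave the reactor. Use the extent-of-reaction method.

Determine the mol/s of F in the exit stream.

For E: n = n₀ + 1ξ → 144 = 0 + 1ξ, giving ξ = 144 mol/s.
Outlet amounts (n = n₀ + ν ξ):
  D: 336 − 1(144) = 192
  F: 0 + 1(144) = 144
  E: 0 + 1(144) = 144

144 mol/s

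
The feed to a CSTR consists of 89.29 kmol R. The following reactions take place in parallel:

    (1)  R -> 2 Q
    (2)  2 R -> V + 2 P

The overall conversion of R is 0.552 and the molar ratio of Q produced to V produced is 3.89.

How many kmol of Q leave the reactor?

Conversion of R: R consumed = 0.552 × 89.29 = 49.29 kmol = 1ξ₁ + 2ξ₂.
Selectivity: 2ξ₁ / (1ξ₂) = 3.89 → ξ₁ = 1.945 ξ₂.
Substitute: (1·1.945 + 2) ξ₂ = 49.29 → ξ₂ = 12.49 kmol, ξ₁ = 24.3 kmol.
Outlet amounts (n = n₀ + Σ ν·ξ):
  R: 89.29 − 1(24.3) − 2(12.49) = 40
  Q: 0 + 2(24.3) = 48.6
  V: 0 + 1(12.49) = 12.49
  P: 0 + 2(12.49) = 24.99

48.6 kmol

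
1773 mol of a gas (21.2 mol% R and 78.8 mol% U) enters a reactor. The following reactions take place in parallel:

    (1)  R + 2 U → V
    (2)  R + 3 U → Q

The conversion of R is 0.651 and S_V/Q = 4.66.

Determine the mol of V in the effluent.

Conversion of R: R consumed = 0.651 × 375.9 = 244.7 mol = 1ξ₁ + 1ξ₂.
Selectivity: 1ξ₁ / (1ξ₂) = 4.66 → ξ₁ = 4.66 ξ₂.
Substitute: (1·4.66 + 1) ξ₂ = 244.7 → ξ₂ = 43.23 mol, ξ₁ = 201.5 mol.
Outlet amounts (n = n₀ + Σ ν·ξ):
  R: 375.9 − 1(201.5) − 1(43.23) = 131.2
  U: 1397 − 2(201.5) − 3(43.23) = 864.5
  V: 0 + 1(201.5) = 201.5
  Q: 0 + 1(43.23) = 43.23

201 mol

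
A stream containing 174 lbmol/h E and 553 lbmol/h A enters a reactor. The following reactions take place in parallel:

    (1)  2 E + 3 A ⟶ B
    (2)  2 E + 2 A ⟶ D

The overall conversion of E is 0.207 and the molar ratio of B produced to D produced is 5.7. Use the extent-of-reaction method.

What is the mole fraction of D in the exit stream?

Conversion of E: E consumed = 0.207 × 174 = 36.02 lbmol/h = 2ξ₁ + 2ξ₂.
Selectivity: 1ξ₁ / (1ξ₂) = 5.7 → ξ₁ = 5.7 ξ₂.
Substitute: (2·5.7 + 2) ξ₂ = 36.02 → ξ₂ = 2.688 lbmol/h, ξ₁ = 15.32 lbmol/h.
Outlet amounts (n = n₀ + Σ ν·ξ):
  E: 174 − 2(15.32) − 2(2.688) = 138
  A: 553 − 3(15.32) − 2(2.688) = 501.7
  B: 0 + 1(15.32) = 15.32
  D: 0 + 1(2.688) = 2.688
Total out = 657.7 lbmol/h; y_D = 2.688 / 657.7 = 0.004087.

0.00409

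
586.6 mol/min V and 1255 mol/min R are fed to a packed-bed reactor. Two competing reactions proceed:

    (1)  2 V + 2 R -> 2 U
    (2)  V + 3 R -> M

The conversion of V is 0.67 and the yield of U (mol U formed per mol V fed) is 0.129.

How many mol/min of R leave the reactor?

227 mol/min

Yield of U: 2ξ₁ / 586.6 = 0.129 → ξ₁ = 37.84 mol/min.
Conversion of V: 2ξ₁ + 1ξ₂ = 0.67 × 586.6 = 393 → ξ₂ = 317.4 mol/min.
Outlet amounts (n = n₀ + Σ ν·ξ):
  V: 586.6 − 2(37.84) − 1(317.4) = 193.6
  R: 1255 − 2(37.84) − 3(317.4) = 227.3
  U: 0 + 2(37.84) = 75.67
  M: 0 + 1(317.4) = 317.4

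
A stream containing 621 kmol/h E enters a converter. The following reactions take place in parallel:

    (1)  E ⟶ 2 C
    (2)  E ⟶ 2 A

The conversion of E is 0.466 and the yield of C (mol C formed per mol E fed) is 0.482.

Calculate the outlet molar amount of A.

279 kmol/h

Yield of C: 2ξ₁ / 621 = 0.482 → ξ₁ = 149.7 kmol/h.
Conversion of E: 1ξ₁ + 1ξ₂ = 0.466 × 621 = 289.4 → ξ₂ = 139.7 kmol/h.
Outlet amounts (n = n₀ + Σ ν·ξ):
  E: 621 − 1(149.7) − 1(139.7) = 331.6
  C: 0 + 2(149.7) = 299.3
  A: 0 + 2(139.7) = 279.5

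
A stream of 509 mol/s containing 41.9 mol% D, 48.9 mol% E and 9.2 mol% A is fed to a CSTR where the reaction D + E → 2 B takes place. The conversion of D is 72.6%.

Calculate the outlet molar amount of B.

D reacted = 0.726 × 213.3 = 154.8 mol/s; ν_D = −1, so ξ = 154.8/1 = 154.8 mol/s.
Outlet amounts (n = n₀ + ν ξ):
  D: 213.3 − 1(154.8) = 58.44
  E: 248.9 − 1(154.8) = 94.07
  B: 0 + 2(154.8) = 309.7
  A: 46.83 (inert)

310 mol/s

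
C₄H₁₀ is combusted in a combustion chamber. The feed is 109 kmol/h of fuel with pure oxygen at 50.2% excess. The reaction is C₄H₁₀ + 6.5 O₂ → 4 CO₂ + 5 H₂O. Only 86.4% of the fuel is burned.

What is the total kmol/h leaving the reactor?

1310 kmol/h

Stoichiometric O₂ = 6.5 × 109 = 708.5 kmol/h; O₂ fed = 708.5 × 1.502 = 1064 kmol/h.
Fuel reacted = 0.864 × 109 → ξ = 94.18 kmol/h.
Outlet (n = n₀ + ν ξ):
  C₄H₁₀: 109 − 1(94.18) = 14.82
  O₂: 1064 − 6.5(94.18) = 452
  CO₂: 0 + 4(94.18) = 376.7
  H₂O: 0 + 5(94.18) = 470.9
Total out = 14.82 + 452 + 376.7 + 470.9 = 1314 kmol/h.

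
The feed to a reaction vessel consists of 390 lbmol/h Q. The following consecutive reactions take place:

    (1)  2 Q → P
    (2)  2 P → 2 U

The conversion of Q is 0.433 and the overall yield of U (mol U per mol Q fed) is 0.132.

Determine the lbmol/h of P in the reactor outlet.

33 lbmol/h

Conversion of Q: Q consumed = 2ξ₁ = 0.433 × 390 → ξ₁ = 84.44 lbmol/h.
Yield of U: 2ξ₂ / 390 = 0.132 → ξ₂ = 25.74 lbmol/h.
Outlet amounts (n = n₀ + Σ ν·ξ):
  Q: 390 − 2(84.44) = 221.1
  P: 0 + 1(84.44) − 2(25.74) = 32.95
  U: 0 + 2(25.74) = 51.48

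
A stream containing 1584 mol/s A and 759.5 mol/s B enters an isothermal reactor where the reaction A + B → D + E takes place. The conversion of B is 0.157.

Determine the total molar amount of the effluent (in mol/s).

2340 mol/s

B reacted = 0.157 × 759.5 = 119.2 mol/s; ν_B = −1, so ξ = 119.2/1 = 119.2 mol/s.
Outlet amounts (n = n₀ + ν ξ):
  A: 1584 − 1(119.2) = 1465
  B: 759.5 − 1(119.2) = 640.3
  D: 0 + 1(119.2) = 119.2
  E: 0 + 1(119.2) = 119.2
Total out = 1465 + 640.3 + 119.2 + 119.2 = 2344 mol/s.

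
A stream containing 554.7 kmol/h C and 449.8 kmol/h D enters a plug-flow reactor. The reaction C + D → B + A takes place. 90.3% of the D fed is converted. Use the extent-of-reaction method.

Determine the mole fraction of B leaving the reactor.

D reacted = 0.903 × 449.8 = 406.2 kmol/h; ν_D = −1, so ξ = 406.2/1 = 406.2 kmol/h.
Outlet amounts (n = n₀ + ν ξ):
  C: 554.7 − 1(406.2) = 148.5
  D: 449.8 − 1(406.2) = 43.63
  B: 0 + 1(406.2) = 406.2
  A: 0 + 1(406.2) = 406.2
Total out = 1004 kmol/h; y_B = 406.2 / 1004 = 0.4043.

0.404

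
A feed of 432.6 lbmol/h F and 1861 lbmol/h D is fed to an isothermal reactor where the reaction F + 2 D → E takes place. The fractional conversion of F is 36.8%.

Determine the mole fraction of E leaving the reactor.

0.0806

F reacted = 0.368 × 432.6 = 159.2 lbmol/h; ν_F = −1, so ξ = 159.2/1 = 159.2 lbmol/h.
Outlet amounts (n = n₀ + ν ξ):
  F: 432.6 − 1(159.2) = 273.4
  D: 1861 − 2(159.2) = 1543
  E: 0 + 1(159.2) = 159.2
Total out = 1975 lbmol/h; y_E = 159.2 / 1975 = 0.0806.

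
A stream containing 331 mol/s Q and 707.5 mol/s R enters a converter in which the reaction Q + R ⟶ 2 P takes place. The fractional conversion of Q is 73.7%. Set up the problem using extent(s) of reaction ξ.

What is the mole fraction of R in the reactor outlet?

0.446

Q reacted = 0.737 × 331 = 243.9 mol/s; ν_Q = −1, so ξ = 243.9/1 = 243.9 mol/s.
Outlet amounts (n = n₀ + ν ξ):
  Q: 331 − 1(243.9) = 87.05
  R: 707.5 − 1(243.9) = 463.6
  P: 0 + 2(243.9) = 487.9
Total out = 1038 mol/s; y_R = 463.6 / 1038 = 0.4464.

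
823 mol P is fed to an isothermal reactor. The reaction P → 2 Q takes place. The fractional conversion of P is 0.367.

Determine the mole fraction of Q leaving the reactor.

0.537

P reacted = 0.367 × 823 = 302 mol; ν_P = −1, so ξ = 302/1 = 302 mol.
Outlet amounts (n = n₀ + ν ξ):
  P: 823 − 1(302) = 521
  Q: 0 + 2(302) = 604.1
Total out = 1125 mol; y_Q = 604.1 / 1125 = 0.5369.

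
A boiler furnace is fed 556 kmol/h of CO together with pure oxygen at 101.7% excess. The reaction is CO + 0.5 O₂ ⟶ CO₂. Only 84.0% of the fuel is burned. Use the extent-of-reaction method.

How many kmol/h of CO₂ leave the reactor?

467 kmol/h

Stoichiometric O₂ = 0.5 × 556 = 278 kmol/h; O₂ fed = 278 × 2.017 = 560.7 kmol/h.
Fuel reacted = 0.84 × 556 → ξ = 467 kmol/h.
Outlet (n = n₀ + ν ξ):
  CO: 556 − 1(467) = 88.96
  O₂: 560.7 − 0.5(467) = 327.2
  CO₂: 0 + 1(467) = 467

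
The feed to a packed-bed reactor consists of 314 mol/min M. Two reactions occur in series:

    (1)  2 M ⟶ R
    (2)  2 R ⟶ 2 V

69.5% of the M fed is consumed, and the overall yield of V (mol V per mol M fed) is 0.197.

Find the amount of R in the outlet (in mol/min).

47.3 mol/min

Conversion of M: M consumed = 2ξ₁ = 0.695 × 314 → ξ₁ = 109.1 mol/min.
Yield of V: 2ξ₂ / 314 = 0.197 → ξ₂ = 30.93 mol/min.
Outlet amounts (n = n₀ + Σ ν·ξ):
  M: 314 − 2(109.1) = 95.77
  R: 0 + 1(109.1) − 2(30.93) = 47.26
  V: 0 + 2(30.93) = 61.86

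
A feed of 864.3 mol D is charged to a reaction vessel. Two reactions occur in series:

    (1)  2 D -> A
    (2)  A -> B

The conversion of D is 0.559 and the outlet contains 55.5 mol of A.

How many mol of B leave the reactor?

Conversion of D: D consumed = 2ξ₁ = 0.559 × 864.3 → ξ₁ = 241.6 mol.
A balance: n_A = 0 + 1ξ₁ − 1ξ₂ = 55.5 → ξ₂ = (1·241.6 − 55.5)/1 = 186.1 mol.
Outlet amounts (n = n₀ + Σ ν·ξ):
  D: 864.3 − 2(241.6) = 381.2
  A: 0 + 1(241.6) − 1(186.1) = 55.5
  B: 0 + 1(186.1) = 186.1

186 mol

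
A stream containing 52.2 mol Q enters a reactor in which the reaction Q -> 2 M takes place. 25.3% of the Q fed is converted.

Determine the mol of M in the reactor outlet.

Q reacted = 0.253 × 52.2 = 13.21 mol; ν_Q = −1, so ξ = 13.21/1 = 13.21 mol.
Outlet amounts (n = n₀ + ν ξ):
  Q: 52.2 − 1(13.21) = 38.99
  M: 0 + 2(13.21) = 26.41

26.4 mol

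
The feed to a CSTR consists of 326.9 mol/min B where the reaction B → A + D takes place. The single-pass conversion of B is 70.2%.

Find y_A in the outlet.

0.412

B reacted = 0.702 × 326.9 = 229.5 mol/min; ν_B = −1, so ξ = 229.5/1 = 229.5 mol/min.
Outlet amounts (n = n₀ + ν ξ):
  B: 326.9 − 1(229.5) = 97.42
  A: 0 + 1(229.5) = 229.5
  D: 0 + 1(229.5) = 229.5
Total out = 556.4 mol/min; y_A = 229.5 / 556.4 = 0.4125.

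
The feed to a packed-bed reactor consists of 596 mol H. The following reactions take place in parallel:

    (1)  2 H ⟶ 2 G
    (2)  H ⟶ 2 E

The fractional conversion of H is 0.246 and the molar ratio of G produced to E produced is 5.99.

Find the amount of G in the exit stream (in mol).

Conversion of H: H consumed = 0.246 × 596 = 146.6 mol = 2ξ₁ + 1ξ₂.
Selectivity: 2ξ₁ / (2ξ₂) = 5.99 → ξ₁ = 5.99 ξ₂.
Substitute: (2·5.99 + 1) ξ₂ = 146.6 → ξ₂ = 11.3 mol, ξ₁ = 67.66 mol.
Outlet amounts (n = n₀ + Σ ν·ξ):
  H: 596 − 2(67.66) − 1(11.3) = 449.4
  G: 0 + 2(67.66) = 135.3
  E: 0 + 2(11.3) = 22.59

135 mol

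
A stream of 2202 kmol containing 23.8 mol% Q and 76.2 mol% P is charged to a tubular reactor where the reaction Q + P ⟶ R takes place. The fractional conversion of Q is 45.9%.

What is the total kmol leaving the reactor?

1960 kmol

Q reacted = 0.459 × 524.1 = 240.6 kmol; ν_Q = −1, so ξ = 240.6/1 = 240.6 kmol.
Outlet amounts (n = n₀ + ν ξ):
  Q: 524.1 − 1(240.6) = 283.5
  P: 1678 − 1(240.6) = 1437
  R: 0 + 1(240.6) = 240.6
Total out = 283.5 + 1437 + 240.6 = 1961 kmol.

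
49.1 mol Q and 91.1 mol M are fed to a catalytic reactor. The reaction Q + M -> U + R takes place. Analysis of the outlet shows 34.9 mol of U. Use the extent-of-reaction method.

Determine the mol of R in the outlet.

34.9 mol

For U: n = n₀ + 1ξ → 34.9 = 0 + 1ξ, giving ξ = 34.9 mol.
Outlet amounts (n = n₀ + ν ξ):
  Q: 49.1 − 1(34.9) = 14.2
  M: 91.1 − 1(34.9) = 56.2
  U: 0 + 1(34.9) = 34.9
  R: 0 + 1(34.9) = 34.9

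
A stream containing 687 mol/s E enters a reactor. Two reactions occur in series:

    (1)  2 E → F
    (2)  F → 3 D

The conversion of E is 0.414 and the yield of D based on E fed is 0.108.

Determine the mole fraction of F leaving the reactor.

Conversion of E: E consumed = 2ξ₁ = 0.414 × 687 → ξ₁ = 142.2 mol/s.
Yield of D: 3ξ₂ / 687 = 0.108 → ξ₂ = 24.73 mol/s.
Outlet amounts (n = n₀ + Σ ν·ξ):
  E: 687 − 2(142.2) = 402.6
  F: 0 + 1(142.2) − 1(24.73) = 117.5
  D: 0 + 3(24.73) = 74.2
Total out = 594.3 mol/s; y_F = 117.5 / 594.3 = 0.1977.

0.198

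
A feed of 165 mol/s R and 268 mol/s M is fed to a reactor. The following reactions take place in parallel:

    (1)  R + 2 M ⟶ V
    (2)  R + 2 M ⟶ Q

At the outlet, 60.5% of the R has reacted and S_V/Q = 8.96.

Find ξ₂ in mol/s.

ξ₂ = 10 mol/s

Conversion of R: R consumed = 0.605 × 165 = 99.83 mol/s = 1ξ₁ + 1ξ₂.
Selectivity: 1ξ₁ / (1ξ₂) = 8.96 → ξ₁ = 8.96 ξ₂.
Substitute: (1·8.96 + 1) ξ₂ = 99.83 → ξ₂ = 10.02 mol/s, ξ₁ = 89.8 mol/s.
Outlet amounts (n = n₀ + Σ ν·ξ):
  R: 165 − 1(89.8) − 1(10.02) = 65.17
  M: 268 − 2(89.8) − 2(10.02) = 68.35
  V: 0 + 1(89.8) = 89.8
  Q: 0 + 1(10.02) = 10.02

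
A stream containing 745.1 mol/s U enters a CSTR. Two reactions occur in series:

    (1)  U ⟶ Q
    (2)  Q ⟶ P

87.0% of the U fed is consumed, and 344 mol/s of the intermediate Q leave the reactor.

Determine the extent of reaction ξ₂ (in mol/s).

Conversion of U: U consumed = 1ξ₁ = 0.87 × 745.1 → ξ₁ = 648.2 mol/s.
Q balance: n_Q = 0 + 1ξ₁ − 1ξ₂ = 344 → ξ₂ = (1·648.2 − 344)/1 = 304.2 mol/s.
Outlet amounts (n = n₀ + Σ ν·ξ):
  U: 745.1 − 1(648.2) = 96.86
  Q: 0 + 1(648.2) − 1(304.2) = 344
  P: 0 + 1(304.2) = 304.2

ξ₂ = 304 mol/s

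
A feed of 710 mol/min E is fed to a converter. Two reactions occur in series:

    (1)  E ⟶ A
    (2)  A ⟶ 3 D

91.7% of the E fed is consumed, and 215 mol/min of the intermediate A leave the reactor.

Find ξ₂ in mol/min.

ξ₂ = 436 mol/min

Conversion of E: E consumed = 1ξ₁ = 0.917 × 710 → ξ₁ = 651.1 mol/min.
A balance: n_A = 0 + 1ξ₁ − 1ξ₂ = 215 → ξ₂ = (1·651.1 − 215)/1 = 436.1 mol/min.
Outlet amounts (n = n₀ + Σ ν·ξ):
  E: 710 − 1(651.1) = 58.93
  A: 0 + 1(651.1) − 1(436.1) = 215
  D: 0 + 3(436.1) = 1308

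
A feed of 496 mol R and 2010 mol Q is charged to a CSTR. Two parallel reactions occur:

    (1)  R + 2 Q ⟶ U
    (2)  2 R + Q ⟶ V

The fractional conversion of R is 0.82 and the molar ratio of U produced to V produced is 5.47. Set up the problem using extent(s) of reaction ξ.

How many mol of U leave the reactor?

Conversion of R: R consumed = 0.82 × 496 = 406.7 mol = 1ξ₁ + 2ξ₂.
Selectivity: 1ξ₁ / (1ξ₂) = 5.47 → ξ₁ = 5.47 ξ₂.
Substitute: (1·5.47 + 2) ξ₂ = 406.7 → ξ₂ = 54.45 mol, ξ₁ = 297.8 mol.
Outlet amounts (n = n₀ + Σ ν·ξ):
  R: 496 − 1(297.8) − 2(54.45) = 89.28
  Q: 2010 − 2(297.8) − 1(54.45) = 1360
  U: 0 + 1(297.8) = 297.8
  V: 0 + 1(54.45) = 54.45

298 mol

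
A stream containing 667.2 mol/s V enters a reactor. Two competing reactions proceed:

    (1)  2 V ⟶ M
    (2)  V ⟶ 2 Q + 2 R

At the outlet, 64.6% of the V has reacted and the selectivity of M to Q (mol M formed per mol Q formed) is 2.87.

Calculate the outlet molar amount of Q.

Conversion of V: V consumed = 0.646 × 667.2 = 431 mol/s = 2ξ₁ + 1ξ₂.
Selectivity: 1ξ₁ / (2ξ₂) = 2.87 → ξ₁ = 5.74 ξ₂.
Substitute: (2·5.74 + 1) ξ₂ = 431 → ξ₂ = 34.54 mol/s, ξ₁ = 198.2 mol/s.
Outlet amounts (n = n₀ + Σ ν·ξ):
  V: 667.2 − 2(198.2) − 1(34.54) = 236.2
  M: 0 + 1(198.2) = 198.2
  Q: 0 + 2(34.54) = 69.07
  R: 0 + 2(34.54) = 69.07

69.1 mol/s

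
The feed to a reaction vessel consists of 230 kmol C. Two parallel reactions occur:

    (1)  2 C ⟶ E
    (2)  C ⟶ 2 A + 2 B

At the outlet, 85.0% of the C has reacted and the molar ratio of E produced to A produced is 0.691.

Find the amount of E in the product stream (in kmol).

Conversion of C: C consumed = 0.85 × 230 = 195.5 kmol = 2ξ₁ + 1ξ₂.
Selectivity: 1ξ₁ / (2ξ₂) = 0.691 → ξ₁ = 1.382 ξ₂.
Substitute: (2·1.382 + 1) ξ₂ = 195.5 → ξ₂ = 51.94 kmol, ξ₁ = 71.78 kmol.
Outlet amounts (n = n₀ + Σ ν·ξ):
  C: 230 − 2(71.78) − 1(51.94) = 34.5
  E: 0 + 1(71.78) = 71.78
  A: 0 + 2(51.94) = 103.9
  B: 0 + 2(51.94) = 103.9

71.8 kmol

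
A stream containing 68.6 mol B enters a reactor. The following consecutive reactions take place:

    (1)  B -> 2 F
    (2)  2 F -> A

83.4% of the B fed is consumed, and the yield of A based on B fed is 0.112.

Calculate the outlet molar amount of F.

99.1 mol

Conversion of B: B consumed = 1ξ₁ = 0.834 × 68.6 → ξ₁ = 57.21 mol.
Yield of A: 1ξ₂ / 68.6 = 0.112 → ξ₂ = 7.683 mol.
Outlet amounts (n = n₀ + Σ ν·ξ):
  B: 68.6 − 1(57.21) = 11.39
  F: 0 + 2(57.21) − 2(7.683) = 99.06
  A: 0 + 1(7.683) = 7.683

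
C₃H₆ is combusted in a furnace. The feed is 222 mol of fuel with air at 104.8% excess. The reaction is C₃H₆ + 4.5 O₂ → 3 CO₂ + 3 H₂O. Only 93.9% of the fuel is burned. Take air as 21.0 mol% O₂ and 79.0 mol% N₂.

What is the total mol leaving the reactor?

Stoichiometric O₂ = 4.5 × 222 = 999 mol; O₂ fed = 999 × 2.048 = 2046 mol.
N₂ fed = 2046 × 79/21 = 7697 mol.
Fuel reacted = 0.939 × 222 → ξ = 208.5 mol.
Outlet (n = n₀ + ν ξ):
  C₃H₆: 222 − 1(208.5) = 13.54
  O₂: 2046 − 4.5(208.5) = 1108
  N₂: 7697 (inert)
  CO₂: 0 + 3(208.5) = 625.4
  H₂O: 0 + 3(208.5) = 625.4
Total out = 13.54 + 1108 + 7697 + 625.4 + 625.4 = 10070 mol.

10100 mol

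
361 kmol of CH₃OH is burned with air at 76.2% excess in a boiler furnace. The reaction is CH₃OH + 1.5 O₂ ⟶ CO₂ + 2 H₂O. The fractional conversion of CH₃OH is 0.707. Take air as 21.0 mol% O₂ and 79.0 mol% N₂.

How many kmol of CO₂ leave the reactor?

Stoichiometric O₂ = 1.5 × 361 = 541.5 kmol; O₂ fed = 541.5 × 1.762 = 954.1 kmol.
N₂ fed = 954.1 × 79/21 = 3589 kmol.
Fuel reacted = 0.707 × 361 → ξ = 255.2 kmol.
Outlet (n = n₀ + ν ξ):
  CH₃OH: 361 − 1(255.2) = 105.8
  O₂: 954.1 − 1.5(255.2) = 571.3
  N₂: 3589 (inert)
  CO₂: 0 + 1(255.2) = 255.2
  H₂O: 0 + 2(255.2) = 510.5

255 kmol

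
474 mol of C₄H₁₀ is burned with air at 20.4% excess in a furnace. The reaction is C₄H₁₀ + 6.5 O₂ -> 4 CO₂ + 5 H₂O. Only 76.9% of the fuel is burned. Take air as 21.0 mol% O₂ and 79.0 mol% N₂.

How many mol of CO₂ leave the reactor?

Stoichiometric O₂ = 6.5 × 474 = 3081 mol; O₂ fed = 3081 × 1.204 = 3710 mol.
N₂ fed = 3710 × 79/21 = 13950 mol.
Fuel reacted = 0.769 × 474 → ξ = 364.5 mol.
Outlet (n = n₀ + ν ξ):
  C₄H₁₀: 474 − 1(364.5) = 109.5
  O₂: 3710 − 6.5(364.5) = 1340
  N₂: 13950 (inert)
  CO₂: 0 + 4(364.5) = 1458
  H₂O: 0 + 5(364.5) = 1823

1460 mol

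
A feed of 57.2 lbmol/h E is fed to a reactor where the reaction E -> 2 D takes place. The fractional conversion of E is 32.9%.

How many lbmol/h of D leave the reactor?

E reacted = 0.329 × 57.2 = 18.82 lbmol/h; ν_E = −1, so ξ = 18.82/1 = 18.82 lbmol/h.
Outlet amounts (n = n₀ + ν ξ):
  E: 57.2 − 1(18.82) = 38.38
  D: 0 + 2(18.82) = 37.64

37.6 lbmol/h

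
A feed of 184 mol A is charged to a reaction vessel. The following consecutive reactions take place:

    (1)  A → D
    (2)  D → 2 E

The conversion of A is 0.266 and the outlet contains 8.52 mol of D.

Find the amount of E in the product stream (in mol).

Conversion of A: A consumed = 1ξ₁ = 0.266 × 184 → ξ₁ = 48.94 mol.
D balance: n_D = 0 + 1ξ₁ − 1ξ₂ = 8.52 → ξ₂ = (1·48.94 − 8.52)/1 = 40.42 mol.
Outlet amounts (n = n₀ + Σ ν·ξ):
  A: 184 − 1(48.94) = 135.1
  D: 0 + 1(48.94) − 1(40.42) = 8.52
  E: 0 + 2(40.42) = 80.85

80.8 mol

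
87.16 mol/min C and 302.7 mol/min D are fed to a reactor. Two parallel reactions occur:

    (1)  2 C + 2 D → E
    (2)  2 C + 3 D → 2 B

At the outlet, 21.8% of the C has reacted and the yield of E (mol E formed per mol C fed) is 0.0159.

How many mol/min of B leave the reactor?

16.2 mol/min

Yield of E: 1ξ₁ / 87.16 = 0.0159 → ξ₁ = 1.386 mol/min.
Conversion of C: 2ξ₁ + 2ξ₂ = 0.218 × 87.16 = 19 → ξ₂ = 8.115 mol/min.
Outlet amounts (n = n₀ + Σ ν·ξ):
  C: 87.16 − 2(1.386) − 2(8.115) = 68.16
  D: 302.7 − 2(1.386) − 3(8.115) = 275.6
  E: 0 + 1(1.386) = 1.386
  B: 0 + 2(8.115) = 16.23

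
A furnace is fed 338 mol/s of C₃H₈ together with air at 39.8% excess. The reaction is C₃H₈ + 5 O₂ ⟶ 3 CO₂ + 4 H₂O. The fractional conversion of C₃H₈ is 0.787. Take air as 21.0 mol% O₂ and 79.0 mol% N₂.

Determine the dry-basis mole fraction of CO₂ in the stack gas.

Stoichiometric O₂ = 5 × 338 = 1690 mol/s; O₂ fed = 1690 × 1.398 = 2363 mol/s.
N₂ fed = 2363 × 79/21 = 8888 mol/s.
Fuel reacted = 0.787 × 338 → ξ = 266 mol/s.
Outlet (n = n₀ + ν ξ):
  C₃H₈: 338 − 1(266) = 71.99
  O₂: 2363 − 5(266) = 1033
  N₂: 8888 (inert)
  CO₂: 0 + 3(266) = 798
  H₂O: 0 + 4(266) = 1064
Dry total = 10790 mol/s; y_CO₂ (dry) = 798 / 10790 = 0.07396.

0.074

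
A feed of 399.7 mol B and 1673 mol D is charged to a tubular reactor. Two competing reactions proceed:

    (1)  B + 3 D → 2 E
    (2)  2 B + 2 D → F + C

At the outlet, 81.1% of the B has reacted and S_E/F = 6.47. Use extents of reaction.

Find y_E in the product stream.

0.259

Conversion of B: B consumed = 0.811 × 399.7 = 324.2 mol = 1ξ₁ + 2ξ₂.
Selectivity: 2ξ₁ / (1ξ₂) = 6.47 → ξ₁ = 3.235 ξ₂.
Substitute: (1·3.235 + 2) ξ₂ = 324.2 → ξ₂ = 61.92 mol, ξ₁ = 200.3 mol.
Outlet amounts (n = n₀ + Σ ν·ξ):
  B: 399.7 − 1(200.3) − 2(61.92) = 75.54
  D: 1673 − 3(200.3) − 2(61.92) = 948.2
  E: 0 + 2(200.3) = 400.6
  F: 0 + 1(61.92) = 61.92
  C: 0 + 1(61.92) = 61.92
Total out = 1548 mol; y_E = 400.6 / 1548 = 0.2588.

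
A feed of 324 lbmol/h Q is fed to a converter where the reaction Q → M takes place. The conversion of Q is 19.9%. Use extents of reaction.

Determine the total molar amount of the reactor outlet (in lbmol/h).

Q reacted = 0.199 × 324 = 64.48 lbmol/h; ν_Q = −1, so ξ = 64.48/1 = 64.48 lbmol/h.
Outlet amounts (n = n₀ + ν ξ):
  Q: 324 − 1(64.48) = 259.5
  M: 0 + 1(64.48) = 64.48
Total out = 259.5 + 64.48 = 324 lbmol/h.

324 lbmol/h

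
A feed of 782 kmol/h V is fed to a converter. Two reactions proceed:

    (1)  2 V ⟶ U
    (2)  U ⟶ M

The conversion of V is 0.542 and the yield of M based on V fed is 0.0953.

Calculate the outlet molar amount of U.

137 kmol/h

Conversion of V: V consumed = 2ξ₁ = 0.542 × 782 → ξ₁ = 211.9 kmol/h.
Yield of M: 1ξ₂ / 782 = 0.0953 → ξ₂ = 74.52 kmol/h.
Outlet amounts (n = n₀ + Σ ν·ξ):
  V: 782 − 2(211.9) = 358.2
  U: 0 + 1(211.9) − 1(74.52) = 137.4
  M: 0 + 1(74.52) = 74.52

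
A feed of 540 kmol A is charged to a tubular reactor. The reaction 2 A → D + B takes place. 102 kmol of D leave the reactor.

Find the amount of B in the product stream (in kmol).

102 kmol

For D: n = n₀ + 1ξ → 102 = 0 + 1ξ, giving ξ = 102 kmol.
Outlet amounts (n = n₀ + ν ξ):
  A: 540 − 2(102) = 336
  D: 0 + 1(102) = 102
  B: 0 + 1(102) = 102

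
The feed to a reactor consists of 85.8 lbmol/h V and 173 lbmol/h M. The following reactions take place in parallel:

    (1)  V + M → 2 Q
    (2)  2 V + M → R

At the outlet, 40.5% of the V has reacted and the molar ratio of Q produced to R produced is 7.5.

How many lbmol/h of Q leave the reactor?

45.3 lbmol/h

Conversion of V: V consumed = 0.405 × 85.8 = 34.75 lbmol/h = 1ξ₁ + 2ξ₂.
Selectivity: 2ξ₁ / (1ξ₂) = 7.5 → ξ₁ = 3.75 ξ₂.
Substitute: (1·3.75 + 2) ξ₂ = 34.75 → ξ₂ = 6.043 lbmol/h, ξ₁ = 22.66 lbmol/h.
Outlet amounts (n = n₀ + Σ ν·ξ):
  V: 85.8 − 1(22.66) − 2(6.043) = 51.05
  M: 173 − 1(22.66) − 1(6.043) = 144.3
  Q: 0 + 2(22.66) = 45.32
  R: 0 + 1(6.043) = 6.043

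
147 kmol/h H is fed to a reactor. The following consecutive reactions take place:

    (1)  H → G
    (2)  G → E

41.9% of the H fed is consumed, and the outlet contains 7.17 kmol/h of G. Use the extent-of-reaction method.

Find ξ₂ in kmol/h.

Conversion of H: H consumed = 1ξ₁ = 0.419 × 147 → ξ₁ = 61.59 kmol/h.
G balance: n_G = 0 + 1ξ₁ − 1ξ₂ = 7.17 → ξ₂ = (1·61.59 − 7.17)/1 = 54.42 kmol/h.
Outlet amounts (n = n₀ + Σ ν·ξ):
  H: 147 − 1(61.59) = 85.41
  G: 0 + 1(61.59) − 1(54.42) = 7.17
  E: 0 + 1(54.42) = 54.42

ξ₂ = 54.4 kmol/h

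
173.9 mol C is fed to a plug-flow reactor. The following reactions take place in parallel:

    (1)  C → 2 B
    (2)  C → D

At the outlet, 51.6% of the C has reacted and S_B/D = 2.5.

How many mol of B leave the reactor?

99.7 mol

Conversion of C: C consumed = 0.516 × 173.9 = 89.73 mol = 1ξ₁ + 1ξ₂.
Selectivity: 2ξ₁ / (1ξ₂) = 2.5 → ξ₁ = 1.25 ξ₂.
Substitute: (1·1.25 + 1) ξ₂ = 89.73 → ξ₂ = 39.88 mol, ξ₁ = 49.85 mol.
Outlet amounts (n = n₀ + Σ ν·ξ):
  C: 173.9 − 1(49.85) − 1(39.88) = 84.17
  B: 0 + 2(49.85) = 99.7
  D: 0 + 1(39.88) = 39.88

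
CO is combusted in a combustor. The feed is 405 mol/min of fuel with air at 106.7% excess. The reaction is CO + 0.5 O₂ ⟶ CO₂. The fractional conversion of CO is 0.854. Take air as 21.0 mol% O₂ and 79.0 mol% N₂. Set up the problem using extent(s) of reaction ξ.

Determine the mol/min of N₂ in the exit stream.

1570 mol/min

Stoichiometric O₂ = 0.5 × 405 = 202.5 mol/min; O₂ fed = 202.5 × 2.067 = 418.6 mol/min.
N₂ fed = 418.6 × 79/21 = 1575 mol/min.
Fuel reacted = 0.854 × 405 → ξ = 345.9 mol/min.
Outlet (n = n₀ + ν ξ):
  CO: 405 − 1(345.9) = 59.13
  O₂: 418.6 − 0.5(345.9) = 245.6
  N₂: 1575 (inert)
  CO₂: 0 + 1(345.9) = 345.9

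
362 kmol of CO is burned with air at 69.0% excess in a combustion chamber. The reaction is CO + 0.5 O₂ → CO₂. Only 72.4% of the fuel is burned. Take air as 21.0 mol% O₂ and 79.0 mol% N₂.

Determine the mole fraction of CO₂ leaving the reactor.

Stoichiometric O₂ = 0.5 × 362 = 181 kmol; O₂ fed = 181 × 1.690 = 305.9 kmol.
N₂ fed = 305.9 × 79/21 = 1151 kmol.
Fuel reacted = 0.724 × 362 → ξ = 262.1 kmol.
Outlet (n = n₀ + ν ξ):
  CO: 362 − 1(262.1) = 99.91
  O₂: 305.9 − 0.5(262.1) = 174.8
  N₂: 1151 (inert)
  CO₂: 0 + 1(262.1) = 262.1
Total out = 1688 kmol; y_CO₂ = 262.1 / 1688 = 0.1553.

0.155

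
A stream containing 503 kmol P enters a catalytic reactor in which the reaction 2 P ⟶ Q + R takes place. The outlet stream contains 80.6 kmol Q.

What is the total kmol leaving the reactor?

503 kmol

For Q: n = n₀ + 1ξ → 80.6 = 0 + 1ξ, giving ξ = 80.6 kmol.
Outlet amounts (n = n₀ + ν ξ):
  P: 503 − 2(80.6) = 341.8
  Q: 0 + 1(80.6) = 80.6
  R: 0 + 1(80.6) = 80.6
Total out = 341.8 + 80.6 + 80.6 = 503 kmol.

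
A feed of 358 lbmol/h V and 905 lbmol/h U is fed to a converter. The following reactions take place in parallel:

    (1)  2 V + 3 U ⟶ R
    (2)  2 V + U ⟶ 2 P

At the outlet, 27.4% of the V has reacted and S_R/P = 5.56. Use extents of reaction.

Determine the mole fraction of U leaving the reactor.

0.71

Conversion of V: V consumed = 0.274 × 358 = 98.09 lbmol/h = 2ξ₁ + 2ξ₂.
Selectivity: 1ξ₁ / (2ξ₂) = 5.56 → ξ₁ = 11.12 ξ₂.
Substitute: (2·11.12 + 2) ξ₂ = 98.09 → ξ₂ = 4.047 lbmol/h, ξ₁ = 45 lbmol/h.
Outlet amounts (n = n₀ + Σ ν·ξ):
  V: 358 − 2(45) − 2(4.047) = 259.9
  U: 905 − 3(45) − 1(4.047) = 766
  R: 0 + 1(45) = 45
  P: 0 + 2(4.047) = 8.093
Total out = 1079 lbmol/h; y_U = 766 / 1079 = 0.7099.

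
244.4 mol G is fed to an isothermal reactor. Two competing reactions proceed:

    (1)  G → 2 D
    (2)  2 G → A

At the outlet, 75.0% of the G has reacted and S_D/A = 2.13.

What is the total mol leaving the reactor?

Conversion of G: G consumed = 0.75 × 244.4 = 183.3 mol = 1ξ₁ + 2ξ₂.
Selectivity: 2ξ₁ / (1ξ₂) = 2.13 → ξ₁ = 1.065 ξ₂.
Substitute: (1·1.065 + 2) ξ₂ = 183.3 → ξ₂ = 59.8 mol, ξ₁ = 63.69 mol.
Outlet amounts (n = n₀ + Σ ν·ξ):
  G: 244.4 − 1(63.69) − 2(59.8) = 61.1
  D: 0 + 2(63.69) = 127.4
  A: 0 + 1(59.8) = 59.8
Total out = 61.1 + 127.4 + 59.8 = 248.3 mol.

248 mol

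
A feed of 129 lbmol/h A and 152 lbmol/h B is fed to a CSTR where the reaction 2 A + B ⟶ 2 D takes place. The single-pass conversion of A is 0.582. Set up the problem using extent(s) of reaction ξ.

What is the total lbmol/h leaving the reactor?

243 lbmol/h

A reacted = 0.582 × 129 = 75.08 lbmol/h; ν_A = −2, so ξ = 75.08/2 = 37.54 lbmol/h.
Outlet amounts (n = n₀ + ν ξ):
  A: 129 − 2(37.54) = 53.92
  B: 152 − 1(37.54) = 114.5
  D: 0 + 2(37.54) = 75.08
Total out = 53.92 + 114.5 + 75.08 = 243.5 lbmol/h.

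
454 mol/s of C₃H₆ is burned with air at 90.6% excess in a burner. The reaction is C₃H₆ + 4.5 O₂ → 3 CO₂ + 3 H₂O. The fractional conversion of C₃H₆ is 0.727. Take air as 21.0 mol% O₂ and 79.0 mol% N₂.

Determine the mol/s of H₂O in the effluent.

Stoichiometric O₂ = 4.5 × 454 = 2043 mol/s; O₂ fed = 2043 × 1.906 = 3894 mol/s.
N₂ fed = 3894 × 79/21 = 14650 mol/s.
Fuel reacted = 0.727 × 454 → ξ = 330.1 mol/s.
Outlet (n = n₀ + ν ξ):
  C₃H₆: 454 − 1(330.1) = 123.9
  O₂: 3894 − 4.5(330.1) = 2409
  N₂: 14650 (inert)
  CO₂: 0 + 3(330.1) = 990.2
  H₂O: 0 + 3(330.1) = 990.2

990 mol/s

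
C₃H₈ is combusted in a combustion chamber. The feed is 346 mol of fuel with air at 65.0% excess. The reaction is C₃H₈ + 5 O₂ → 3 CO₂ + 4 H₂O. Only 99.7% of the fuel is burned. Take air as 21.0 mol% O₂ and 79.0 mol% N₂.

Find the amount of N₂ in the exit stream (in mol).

Stoichiometric O₂ = 5 × 346 = 1730 mol; O₂ fed = 1730 × 1.650 = 2854 mol.
N₂ fed = 2854 × 79/21 = 10740 mol.
Fuel reacted = 0.997 × 346 → ξ = 345 mol.
Outlet (n = n₀ + ν ξ):
  C₃H₈: 346 − 1(345) = 1.038
  O₂: 2854 − 5(345) = 1130
  N₂: 10740 (inert)
  CO₂: 0 + 3(345) = 1035
  H₂O: 0 + 4(345) = 1380

10700 mol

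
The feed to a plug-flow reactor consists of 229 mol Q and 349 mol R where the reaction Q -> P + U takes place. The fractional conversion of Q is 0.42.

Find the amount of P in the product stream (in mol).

Q reacted = 0.42 × 229 = 96.18 mol; ν_Q = −1, so ξ = 96.18/1 = 96.18 mol.
Outlet amounts (n = n₀ + ν ξ):
  Q: 229 − 1(96.18) = 132.8
  P: 0 + 1(96.18) = 96.18
  U: 0 + 1(96.18) = 96.18
  R: 349 (inert)

96.2 mol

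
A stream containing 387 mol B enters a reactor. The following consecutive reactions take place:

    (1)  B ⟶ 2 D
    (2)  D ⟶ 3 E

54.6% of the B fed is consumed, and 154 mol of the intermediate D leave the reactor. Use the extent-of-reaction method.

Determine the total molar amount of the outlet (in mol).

Conversion of B: B consumed = 1ξ₁ = 0.546 × 387 → ξ₁ = 211.3 mol.
D balance: n_D = 0 + 2ξ₁ − 1ξ₂ = 154 → ξ₂ = (2·211.3 − 154)/1 = 268.6 mol.
Outlet amounts (n = n₀ + Σ ν·ξ):
  B: 387 − 1(211.3) = 175.7
  D: 0 + 2(211.3) − 1(268.6) = 154
  E: 0 + 3(268.6) = 805.8
Total out = 175.7 + 154 + 805.8 = 1136 mol.

1140 mol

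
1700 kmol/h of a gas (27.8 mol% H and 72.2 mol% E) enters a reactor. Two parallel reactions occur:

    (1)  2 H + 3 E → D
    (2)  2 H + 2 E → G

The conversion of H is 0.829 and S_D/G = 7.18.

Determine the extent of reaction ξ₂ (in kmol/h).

ξ₂ = 23.9 kmol/h

Conversion of H: H consumed = 0.829 × 472.6 = 391.8 kmol/h = 2ξ₁ + 2ξ₂.
Selectivity: 1ξ₁ / (1ξ₂) = 7.18 → ξ₁ = 7.18 ξ₂.
Substitute: (2·7.18 + 2) ξ₂ = 391.8 → ξ₂ = 23.95 kmol/h, ξ₁ = 171.9 kmol/h.
Outlet amounts (n = n₀ + Σ ν·ξ):
  H: 472.6 − 2(171.9) − 2(23.95) = 80.81
  E: 1227 − 3(171.9) − 2(23.95) = 663.7
  D: 0 + 1(171.9) = 171.9
  G: 0 + 1(23.95) = 23.95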